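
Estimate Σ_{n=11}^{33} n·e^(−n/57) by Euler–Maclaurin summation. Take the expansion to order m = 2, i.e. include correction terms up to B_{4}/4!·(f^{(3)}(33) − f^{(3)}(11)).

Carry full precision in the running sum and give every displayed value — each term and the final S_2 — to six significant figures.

The integral term ∫_11^33 x·e^(−x/57) dx = 320.445.
Endpoint term: (f(11) + f(33))/2 = (9.06946 + 18.4961)/2 = 13.7828.
Running total after boundary: 334.227.
Correction k=1: B_{2}/2! · (f^{(1)}(33) − f^{(1)}(11)) = 1/12 · (0.235995 − 0.665383) = -0.0357823.
After k=1: 334.192.
Correction k=2: B_{4}/4! · (f^{(3)}(33) − f^{(3)}(11)) = −1/720 · (0.000417658 − 0.000712335) = 4.09273e-07.

S_2 ≈ 334.192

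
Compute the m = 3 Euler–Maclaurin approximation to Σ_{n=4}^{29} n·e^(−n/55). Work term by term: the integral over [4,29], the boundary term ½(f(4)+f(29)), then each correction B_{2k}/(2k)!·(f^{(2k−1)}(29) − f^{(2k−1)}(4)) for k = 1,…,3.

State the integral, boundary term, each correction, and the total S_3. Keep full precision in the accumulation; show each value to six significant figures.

Integral: ∫_4^29 x·e^(−x/55) dx = 290.596.
½[f(4) + f(29)] = ½[3.71942 + 17.1162] = 10.4178.
Running total after boundary: 301.014.
Correction k=1: B_{2}/2! · (f^{(1)}(29) − f^{(1)}(4)) = 1/12 · (0.279010 − 0.862229) = -0.0486016.
After k=1: 300.965.
Correction k=2: B_{4}/4! · (f^{(3)}(29) − f^{(3)}(4)) = −1/720 · (0.000482458 − 0.000899814) = 5.79662e-07.
After k=2: 300.965.
Correction k=3: B_{6}/6! · (f^{(5)}(29) − f^{(5)}(4)) = 1/30240 · (2.88490e-07 − 5.00692e-07) = -7.01728e-12.

S_3 ≈ 300.965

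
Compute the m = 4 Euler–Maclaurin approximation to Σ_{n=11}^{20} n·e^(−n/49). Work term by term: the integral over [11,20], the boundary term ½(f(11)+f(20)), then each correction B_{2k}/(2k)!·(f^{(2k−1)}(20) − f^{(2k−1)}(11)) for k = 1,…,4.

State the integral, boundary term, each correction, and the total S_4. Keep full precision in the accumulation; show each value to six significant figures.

∫_11^20 x·e^(−x/49) dx evaluates to 100.909.
Boundary: ½(f(11) + f(20)) = ½(8.78816 + 13.2974) = 11.0428.
So far: 111.952.
k=1: B_{2}/(2)! × [f^{(1)}(20) − f^{(1)}(11)] = 1/12 × (0.393495 − 0.619574) = -0.0188399.
After k=1: 111.933.
k=2: B_{4}/(4)! × [f^{(3)}(20) − f^{(3)}(11)] = −1/720 × (0.000717716 − 0.000923541) = 2.85868e-07.
After k=2: 111.933.
k=3: B_{6}/(6)! × [f^{(5)}(20) − f^{(5)}(11)] = 1/30240 × (5.29589e-07 − 6.61821e-07) = -4.37276e-12.
After k=3: 111.933.
k=4: B_{8}/(8)! × [f^{(7)}(20) − f^{(7)}(11)] = −1/1209600 × (3.16641e-10 − 3.91085e-10) = 6.15442e-17.

S_4 ≈ 111.933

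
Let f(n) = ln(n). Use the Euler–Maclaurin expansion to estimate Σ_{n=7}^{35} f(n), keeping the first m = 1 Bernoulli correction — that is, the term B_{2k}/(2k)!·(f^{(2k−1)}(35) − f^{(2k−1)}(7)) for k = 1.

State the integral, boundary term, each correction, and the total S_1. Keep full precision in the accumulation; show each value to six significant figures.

Integral: ∫_7^35 ln(x) dx = 82.8158.
Boundary: ½(f(7) + f(35)) = ½(1.94591 + 3.55535) = 2.75063.
So far: 85.5664.
Order-1 term: 1/12 · (0.0285714 − 0.142857) = -0.00952381.

S_1 ≈ 85.5569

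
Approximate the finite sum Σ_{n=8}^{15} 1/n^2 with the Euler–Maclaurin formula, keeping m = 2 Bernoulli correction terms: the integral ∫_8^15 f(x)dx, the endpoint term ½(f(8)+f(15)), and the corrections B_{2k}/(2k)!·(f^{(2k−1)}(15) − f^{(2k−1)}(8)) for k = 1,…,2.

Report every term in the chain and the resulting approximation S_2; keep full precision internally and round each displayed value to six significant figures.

S_2 ≈ 0.0686432

The integral term ∫_8^15 1/x^2 dx = 0.0583333.
Boundary: ½(f(8) + f(15)) = ½(0.0156250 + 0.00444444) = 0.0100347.
So far: 0.0683681.
k=1: B_{2}/(2)! × [f^{(1)}(15) − f^{(1)}(8)] = 1/12 × (-0.000592593 − (-0.00390625)) = 0.000276138.
Running total after k=1: 0.0686442.
k=2: B_{4}/(4)! × [f^{(3)}(15) − f^{(3)}(8)] = −1/720 × (-3.16049e-05 − (-0.000732422)) = -9.73357e-07.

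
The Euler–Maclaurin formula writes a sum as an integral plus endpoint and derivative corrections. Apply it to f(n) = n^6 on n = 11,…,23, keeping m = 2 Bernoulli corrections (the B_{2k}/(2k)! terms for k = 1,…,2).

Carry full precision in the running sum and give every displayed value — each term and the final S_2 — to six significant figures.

∫_11^23 x^6 dx evaluates to 4.83620e+08.
½[f(11) + f(23)] = ½[1.77156e+06 + 1.48036e+08] = 7.49037e+07.
So far: 5.58523e+08.
Order-1 term: 1/12 · (3.86181e+07 − 966306) = 3.13765e+06.
Running total after k=1: 5.61661e+08.
Order-2 term: −1/720 · (1.46004e+06 − 159720) = -1806.00.

S_2 ≈ 5.61659e+08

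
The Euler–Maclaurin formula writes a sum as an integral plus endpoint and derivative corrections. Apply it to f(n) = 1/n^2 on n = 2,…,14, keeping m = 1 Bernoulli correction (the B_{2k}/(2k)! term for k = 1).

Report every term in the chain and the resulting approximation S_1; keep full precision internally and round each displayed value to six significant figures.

S_1 ≈ 0.576895

The integral term ∫_2^14 1/x^2 dx = 0.428571.
½[f(2) + f(14)] = ½[0.250000 + 0.00510204] = 0.127551.
So far: 0.556122.
k=1: B_{2}/(2)! × [f^{(1)}(14) − f^{(1)}(2)] = 1/12 × (-0.000728863 − (-0.250000)) = 0.0207726.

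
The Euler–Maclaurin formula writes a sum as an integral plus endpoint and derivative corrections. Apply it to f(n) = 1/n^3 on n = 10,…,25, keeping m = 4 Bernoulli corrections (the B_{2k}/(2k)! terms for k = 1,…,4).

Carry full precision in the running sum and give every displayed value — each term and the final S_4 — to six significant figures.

S_4 ≈ 0.00475628

The integral term ∫_10^25 1/x^3 dx = 0.00420000.
Boundary: ½(f(10) + f(25)) = ½(0.00100000 + 6.40000e-05) = 0.000532000.
So far: 0.00473200.
Order-1 term: 1/12 · (-7.68000e-06 − (-0.000300000)) = 2.43600e-05.
After k=1: 0.00475636.
Order-2 term: −1/720 · (-2.45760e-07 − (-6.00000e-05)) = -8.29920e-08.
After k=2: 0.00475628.
Order-3 term: 1/30240 · (-1.65151e-08 − (-2.52000e-05)) = 8.32787e-10.
After k=3: 0.00475628.
Order-4 term: −1/1209600 · (-1.90254e-09 − (-1.81440e-05)) = -1.49984e-11.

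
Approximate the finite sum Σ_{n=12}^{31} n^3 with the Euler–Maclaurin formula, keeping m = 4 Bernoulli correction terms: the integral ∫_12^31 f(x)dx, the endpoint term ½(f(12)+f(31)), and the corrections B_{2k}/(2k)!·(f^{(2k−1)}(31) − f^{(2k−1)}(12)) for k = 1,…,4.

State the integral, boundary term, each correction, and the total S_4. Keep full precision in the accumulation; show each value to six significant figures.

S_4 ≈ 241660

Integral: ∫_12^31 x^3 dx = 225696.
Endpoint term: (f(12) + f(31))/2 = (1728.00 + 29791.0)/2 = 15759.5.
So far: 241456.
Correction k=1: B_{2}/2! · (f^{(1)}(31) − f^{(1)}(12)) = 1/12 · (2883.00 − 432.000) = 204.250.
Running total after k=1: 241660.
Correction k=2: B_{4}/4! · (f^{(3)}(31) − f^{(3)}(12)) = −1/720 · (6.00000 − 6.00000) = 0.00000.
Running total after k=2: 241660.
Correction k=3: B_{6}/6! · (f^{(5)}(31) − f^{(5)}(12)) = 1/30240 · (0.00000 − 0.00000) = 0.00000.
Running total after k=3: 241660.
Correction k=4: B_{8}/8! · (f^{(7)}(31) − f^{(7)}(12)) = −1/1209600 · (0.00000 − 0.00000) = 0.00000.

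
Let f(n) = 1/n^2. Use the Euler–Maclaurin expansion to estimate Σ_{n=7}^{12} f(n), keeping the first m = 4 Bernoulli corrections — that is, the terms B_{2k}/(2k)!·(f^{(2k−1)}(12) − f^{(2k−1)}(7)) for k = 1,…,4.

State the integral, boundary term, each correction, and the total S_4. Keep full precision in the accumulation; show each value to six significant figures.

The integral term ∫_7^12 1/x^2 dx = 0.0595238.
Endpoint term: (f(7) + f(12))/2 = (0.0204082 + 0.00694444)/2 = 0.0136763.
Integral + boundary = 0.0732001.
k=1: B_{2}/(2)! × [f^{(1)}(12) − f^{(1)}(7)] = 1/12 × (-0.00115741 − (-0.00583090)) = 0.000389458.
Partial sum through k=1: 0.0735896.
k=2: B_{4}/(4)! × [f^{(3)}(12) − f^{(3)}(7)] = −1/720 × (-9.64506e-05 − (-0.00142798)) = -1.84934e-06.
Partial sum through k=2: 0.0735877.
k=3: B_{6}/(6)! × [f^{(5)}(12) − f^{(5)}(7)] = 1/30240 × (-2.00939e-05 − (-0.000874271)) = 2.82466e-08.
Partial sum through k=3: 0.0735878.
k=4: B_{8}/(8)! × [f^{(7)}(12) − f^{(7)}(7)] = −1/1209600 × (-7.81429e-06 − (-0.000999167)) = -8.19571e-10.

S_4 ≈ 0.0735877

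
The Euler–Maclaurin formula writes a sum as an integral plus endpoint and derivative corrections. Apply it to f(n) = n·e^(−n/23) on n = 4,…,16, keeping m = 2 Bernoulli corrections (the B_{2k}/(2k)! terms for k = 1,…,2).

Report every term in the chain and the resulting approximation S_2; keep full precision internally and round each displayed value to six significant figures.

The integral term ∫_4^16 x·e^(−x/23) dx = 74.4918.
Endpoint term: (f(4) + f(16))/2 = (3.36148 + 7.97999)/2 = 5.67073.
So far: 80.1626.
Order-1 term: 1/12 · (0.151793 − 0.694219) = -0.0452021.
Partial sum through k=1: 80.1174.
Order-2 term: −1/720 · (0.00217257 − 0.00448952) = 3.21799e-06.

S_2 ≈ 80.1174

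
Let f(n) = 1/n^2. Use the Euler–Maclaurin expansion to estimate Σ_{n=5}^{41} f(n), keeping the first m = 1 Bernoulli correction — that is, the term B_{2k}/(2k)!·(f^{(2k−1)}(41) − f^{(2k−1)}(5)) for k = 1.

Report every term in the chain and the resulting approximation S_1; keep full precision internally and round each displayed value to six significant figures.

S_1 ≈ 0.197238

∫_5^41 1/x^2 dx evaluates to 0.175610.
Boundary: ½(f(5) + f(41)) = ½(0.0400000 + 0.000594884) = 0.0202974.
Integral + boundary = 0.195907.
Order-1 term: 1/12 · (-2.90187e-05 − (-0.0160000)) = 0.00133092.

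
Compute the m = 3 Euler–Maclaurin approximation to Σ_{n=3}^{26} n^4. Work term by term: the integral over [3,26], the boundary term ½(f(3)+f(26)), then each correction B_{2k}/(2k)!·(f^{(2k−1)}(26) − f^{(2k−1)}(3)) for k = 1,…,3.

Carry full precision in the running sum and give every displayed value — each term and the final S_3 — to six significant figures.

S_3 ≈ 2.61060e+06

∫_3^26 x^4 dx evaluates to 2.37623e+06.
½[f(3) + f(26)] = ½[81.0000 + 456976] = 228528.
Integral + boundary = 2.60476e+06.
Order-1 term: 1/12 · (70304.0 − 108.000) = 5849.67.
Partial sum through k=1: 2.61060e+06.
Order-2 term: −1/720 · (624.000 − 72.0000) = -0.766667.
Partial sum through k=2: 2.61060e+06.
Order-3 term: 1/30240 · (0.00000 − 0.00000) = 0.00000.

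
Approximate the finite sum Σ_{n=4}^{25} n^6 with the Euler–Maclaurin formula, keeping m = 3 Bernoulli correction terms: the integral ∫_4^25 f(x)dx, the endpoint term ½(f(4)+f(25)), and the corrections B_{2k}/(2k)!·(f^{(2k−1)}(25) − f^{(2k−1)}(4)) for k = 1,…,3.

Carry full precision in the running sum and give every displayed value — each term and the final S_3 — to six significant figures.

The integral term ∫_4^25 x^6 dx = 8.71928e+08.
Boundary: ½(f(4) + f(25)) = ½(4096.00 + 2.44141e+08) = 1.22072e+08.
Integral + boundary = 9.94001e+08.
k=1: B_{2}/(2)! × [f^{(1)}(25) − f^{(1)}(4)] = 1/12 × (5.85938e+07 − 6144.00) = 4.88230e+06.
After k=1: 9.98883e+08.
k=2: B_{4}/(4)! × [f^{(3)}(25) − f^{(3)}(4)] = −1/720 × (1.87500e+06 − 7680.00) = -2593.50.
After k=2: 9.98881e+08.
k=3: B_{6}/(6)! × [f^{(5)}(25) − f^{(5)}(4)] = 1/30240 × (18000.0 − 2880.00) = 0.500000.

S_3 ≈ 9.98881e+08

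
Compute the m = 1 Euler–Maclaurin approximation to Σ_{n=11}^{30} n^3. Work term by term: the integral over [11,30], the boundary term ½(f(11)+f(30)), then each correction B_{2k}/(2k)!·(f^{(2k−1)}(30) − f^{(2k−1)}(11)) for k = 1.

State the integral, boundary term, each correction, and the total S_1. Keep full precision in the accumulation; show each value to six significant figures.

The integral term ∫_11^30 x^3 dx = 198840.
½[f(11) + f(30)] = ½[1331.00 + 27000.0] = 14165.5.
Integral + boundary = 213005.
Order-1 term: 1/12 · (2700.00 − 363.000) = 194.750.

S_1 ≈ 213200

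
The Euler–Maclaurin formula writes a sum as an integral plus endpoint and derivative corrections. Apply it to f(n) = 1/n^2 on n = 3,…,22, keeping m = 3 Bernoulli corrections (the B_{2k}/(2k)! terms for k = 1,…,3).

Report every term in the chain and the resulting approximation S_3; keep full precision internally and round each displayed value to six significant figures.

The integral term ∫_3^22 1/x^2 dx = 0.287879.
½[f(3) + f(22)] = ½[0.111111 + 0.00206612] = 0.0565886.
So far: 0.344467.
Order-1 term: 1/12 · (-0.000187829 − (-0.0740741)) = 0.00615719.
Running total after k=1: 0.350625.
Order-2 term: −1/720 · (-4.65691e-06 − (-0.0987654)) = -0.000137168.
Running total after k=2: 0.350487.
Order-3 term: 1/30240 · (-2.88651e-07 − (-0.329218)) = 1.08868e-05.

S_3 ≈ 0.350498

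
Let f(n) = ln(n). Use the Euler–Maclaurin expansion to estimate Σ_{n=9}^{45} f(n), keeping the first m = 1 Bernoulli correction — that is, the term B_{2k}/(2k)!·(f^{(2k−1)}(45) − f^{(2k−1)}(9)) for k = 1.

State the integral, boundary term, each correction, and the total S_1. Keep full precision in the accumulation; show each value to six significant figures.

∫_9^45 ln(x) dx evaluates to 115.525.
½[f(9) + f(45)] = ½[2.19722 + 3.80666] = 3.00194.
Integral + boundary = 118.527.
k=1: B_{2}/(2)! × [f^{(1)}(45) − f^{(1)}(9)] = 1/12 × (0.0222222 − 0.111111) = -0.00740741.

S_1 ≈ 118.519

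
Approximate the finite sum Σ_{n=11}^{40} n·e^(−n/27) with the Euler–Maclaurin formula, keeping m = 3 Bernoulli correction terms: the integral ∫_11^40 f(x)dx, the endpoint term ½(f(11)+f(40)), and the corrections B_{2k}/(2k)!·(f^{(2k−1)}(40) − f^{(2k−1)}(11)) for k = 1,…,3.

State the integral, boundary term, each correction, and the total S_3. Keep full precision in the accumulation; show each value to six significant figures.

The integral term ∫_11^40 x·e^(−x/27) dx = 271.486.
Boundary: ½(f(11) + f(40)) = ½(7.31910 + 9.09203) = 8.20557.
Integral + boundary = 279.691.
Order-1 term: 1/12 · (-0.109441 − 0.394295) = -0.0419780.
Partial sum through k=1: 279.649.
Order-2 term: −1/720 · (0.000473471 − 0.00236631) = 2.62895e-06.
Partial sum through k=2: 279.649.
Order-3 term: 1/30240 · (1.50489e-06 − 5.75000e-06) = -1.40381e-10.

S_3 ≈ 279.649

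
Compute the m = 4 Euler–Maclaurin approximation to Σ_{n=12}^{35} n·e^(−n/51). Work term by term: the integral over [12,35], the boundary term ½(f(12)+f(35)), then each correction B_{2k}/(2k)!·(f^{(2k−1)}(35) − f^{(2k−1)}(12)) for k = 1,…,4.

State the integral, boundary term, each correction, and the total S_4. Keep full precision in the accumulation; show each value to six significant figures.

The integral term ∫_12^35 x·e^(−x/51) dx = 331.233.
½[f(12) + f(35)] = ½[9.48406 + 17.6207] = 13.5524.
So far: 344.786.
Order-1 term: 1/12 · (0.157945 − 0.604376) = -0.0372027.
Partial sum through k=1: 344.749.
Order-2 term: −1/720 · (0.000447843 − 0.000840082) = 5.44776e-07.
Partial sum through k=2: 344.749.
Order-3 term: 1/30240 · (3.21016e-07 − 5.56632e-07) = -7.79155e-12.
Partial sum through k=3: 344.749.
Order-4 term: −1/1209600 · (1.80642e-10 − 3.03837e-10) = 1.01848e-16.

S_4 ≈ 344.749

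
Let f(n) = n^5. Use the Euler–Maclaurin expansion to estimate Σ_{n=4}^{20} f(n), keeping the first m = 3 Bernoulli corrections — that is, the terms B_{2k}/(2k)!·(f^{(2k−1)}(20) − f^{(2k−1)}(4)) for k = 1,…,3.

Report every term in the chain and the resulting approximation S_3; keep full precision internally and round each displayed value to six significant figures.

The integral term ∫_4^20 x^5 dx = 1.06660e+07.
Endpoint term: (f(4) + f(20))/2 = (1024.00 + 3.20000e+06)/2 = 1.60051e+06.
So far: 1.22665e+07.
Correction k=1: B_{2}/2! · (f^{(1)}(20) − f^{(1)}(4)) = 1/12 · (800000 − 1280.00) = 66560.0.
Running total after k=1: 1.23331e+07.
Correction k=2: B_{4}/4! · (f^{(3)}(20) − f^{(3)}(4)) = −1/720 · (24000.0 − 960.000) = -32.0000.
Running total after k=2: 1.23330e+07.
Correction k=3: B_{6}/6! · (f^{(5)}(20) − f^{(5)}(4)) = 1/30240 · (120.000 − 120.000) = 0.00000.

S_3 ≈ 1.23330e+07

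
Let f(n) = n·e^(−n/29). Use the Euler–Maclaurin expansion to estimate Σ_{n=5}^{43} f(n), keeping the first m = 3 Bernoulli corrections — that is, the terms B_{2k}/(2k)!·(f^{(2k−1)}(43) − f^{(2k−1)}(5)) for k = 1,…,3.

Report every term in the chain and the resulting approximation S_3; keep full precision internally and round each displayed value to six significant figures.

S_3 ≈ 362.768

The integral term ∫_5^43 x·e^(−x/29) dx = 355.850.
Boundary: ½(f(5) + f(43)) = ½(4.20815 + 9.76146) = 6.98480.
Integral + boundary = 362.835.
Order-1 term: 1/12 · (-0.109591 − 0.696522) = -0.0671761.
After k=1: 362.768.
Order-2 term: −1/720 · (0.000409548 − 0.00282971) = 3.36133e-06.
After k=2: 362.768.
Order-3 term: 1/30240 · (1.12890e-06 − 5.74460e-06) = -1.52635e-10.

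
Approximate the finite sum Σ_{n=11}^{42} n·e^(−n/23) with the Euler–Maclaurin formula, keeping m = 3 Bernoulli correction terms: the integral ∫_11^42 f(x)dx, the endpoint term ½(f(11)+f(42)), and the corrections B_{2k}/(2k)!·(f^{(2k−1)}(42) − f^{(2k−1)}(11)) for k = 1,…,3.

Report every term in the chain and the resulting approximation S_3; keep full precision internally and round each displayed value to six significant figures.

S_3 ≈ 250.725

The integral term ∫_11^42 x·e^(−x/23) dx = 243.972.
Boundary: ½(f(11) + f(42)) = ½(6.81847 + 6.76379) = 6.79113.
Integral + boundary = 250.763.
Correction k=1: B_{2}/2! · (f^{(1)}(42) − f^{(1)}(11)) = 1/12 · (-0.133035 − 0.323405) = -0.0380367.
Running total after k=1: 250.725.
Correction k=2: B_{4}/4! · (f^{(3)}(42) − f^{(3)}(11)) = −1/720 · (0.000357372 − 0.00295487) = 3.60764e-06.
Running total after k=2: 250.725.
Correction k=3: B_{6}/6! · (f^{(5)}(42) − f^{(5)}(11)) = 1/30240 · (1.82652e-06 − 1.00159e-05) = -2.70811e-10.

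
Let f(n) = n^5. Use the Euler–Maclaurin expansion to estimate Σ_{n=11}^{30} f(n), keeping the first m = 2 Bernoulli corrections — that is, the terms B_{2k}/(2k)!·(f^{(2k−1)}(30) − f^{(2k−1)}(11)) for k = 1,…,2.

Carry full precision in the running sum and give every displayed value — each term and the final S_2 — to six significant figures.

∫_11^30 x^5 dx evaluates to 1.21205e+08.
Endpoint term: (f(11) + f(30))/2 = (161051 + 2.43000e+07)/2 = 1.22305e+07.
So far: 1.33435e+08.
Correction k=1: B_{2}/2! · (f^{(1)}(30) − f^{(1)}(11)) = 1/12 · (4.05000e+06 − 73205.0) = 331400.
Running total after k=1: 1.33767e+08.
Correction k=2: B_{4}/4! · (f^{(3)}(30) − f^{(3)}(11)) = −1/720 · (54000.0 − 7260.00) = -64.9167.

S_2 ≈ 1.33767e+08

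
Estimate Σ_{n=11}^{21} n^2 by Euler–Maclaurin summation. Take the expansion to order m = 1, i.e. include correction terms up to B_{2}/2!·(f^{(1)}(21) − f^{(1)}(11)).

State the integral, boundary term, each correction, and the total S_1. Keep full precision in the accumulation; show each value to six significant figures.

S_1 ≈ 2926.00

Integral: ∫_11^21 x^2 dx = 2643.33.
Boundary: ½(f(11) + f(21)) = ½(121.000 + 441.000) = 281.000.
Integral + boundary = 2924.33.
k=1: B_{2}/(2)! × [f^{(1)}(21) − f^{(1)}(11)] = 1/12 × (42.0000 − 22.0000) = 1.66667.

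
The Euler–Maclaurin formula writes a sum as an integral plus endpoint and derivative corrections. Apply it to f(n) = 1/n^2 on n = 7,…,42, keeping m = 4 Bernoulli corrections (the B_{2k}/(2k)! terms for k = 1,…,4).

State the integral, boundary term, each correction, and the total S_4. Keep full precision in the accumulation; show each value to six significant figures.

S_4 ≈ 0.130017

∫_7^42 1/x^2 dx evaluates to 0.119048.
Boundary: ½(f(7) + f(42)) = ½(0.0204082 + 0.000566893) = 0.0104875.
Integral + boundary = 0.129535.
k=1: B_{2}/(2)! × [f^{(1)}(42) − f^{(1)}(7)] = 1/12 × (-2.69949e-05 − (-0.00583090)) = 0.000483659.
Partial sum through k=1: 0.130019.
k=2: B_{4}/(4)! × [f^{(3)}(42) − f^{(3)}(7)] = −1/720 × (-1.83639e-07 − (-0.00142798)) = -1.98305e-06.
Partial sum through k=2: 0.130017.
k=3: B_{6}/(6)! × [f^{(5)}(42) − f^{(5)}(7)] = 1/30240 × (-3.12311e-09 − (-0.000874271)) = 2.89110e-08.
Partial sum through k=3: 0.130017.
k=4: B_{8}/(8)! × [f^{(7)}(42) − f^{(7)}(7)] = −1/1209600 × (-9.91464e-11 − (-0.000999167)) = -8.26031e-10.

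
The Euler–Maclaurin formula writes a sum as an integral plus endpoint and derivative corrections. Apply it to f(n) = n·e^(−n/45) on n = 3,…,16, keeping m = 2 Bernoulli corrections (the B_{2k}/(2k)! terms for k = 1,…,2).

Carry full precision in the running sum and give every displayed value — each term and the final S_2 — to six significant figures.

Integral: ∫_3^16 x·e^(−x/45) dx = 97.0430.
Endpoint term: (f(3) + f(16))/2 = (2.80652 + 11.2125)/2 = 7.00953.
Integral + boundary = 104.053.
k=1: B_{2}/(2)! × [f^{(1)}(16) − f^{(1)}(3)] = 1/12 × (0.451616 − 0.873140) = -0.0351270.
Running total after k=1: 104.017.
k=2: B_{4}/(4)! × [f^{(3)}(16) − f^{(3)}(3)] = −1/720 × (0.000915153 − 0.00135514) = 6.11090e-07.

S_2 ≈ 104.017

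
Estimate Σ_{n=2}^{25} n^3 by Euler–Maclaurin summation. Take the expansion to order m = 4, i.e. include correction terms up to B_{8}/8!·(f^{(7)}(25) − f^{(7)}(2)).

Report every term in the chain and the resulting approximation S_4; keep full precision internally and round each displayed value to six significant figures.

∫_2^25 x^3 dx evaluates to 97652.2.
½[f(2) + f(25)] = ½[8.00000 + 15625.0] = 7816.50.
Running total after boundary: 105469.
Correction k=1: B_{2}/2! · (f^{(1)}(25) − f^{(1)}(2)) = 1/12 · (1875.00 − 12.0000) = 155.250.
After k=1: 105624.
Correction k=2: B_{4}/4! · (f^{(3)}(25) − f^{(3)}(2)) = −1/720 · (6.00000 − 6.00000) = 0.00000.
After k=2: 105624.
Correction k=3: B_{6}/6! · (f^{(5)}(25) − f^{(5)}(2)) = 1/30240 · (0.00000 − 0.00000) = 0.00000.
After k=3: 105624.
Correction k=4: B_{8}/8! · (f^{(7)}(25) − f^{(7)}(2)) = −1/1209600 · (0.00000 − 0.00000) = 0.00000.

S_4 ≈ 105624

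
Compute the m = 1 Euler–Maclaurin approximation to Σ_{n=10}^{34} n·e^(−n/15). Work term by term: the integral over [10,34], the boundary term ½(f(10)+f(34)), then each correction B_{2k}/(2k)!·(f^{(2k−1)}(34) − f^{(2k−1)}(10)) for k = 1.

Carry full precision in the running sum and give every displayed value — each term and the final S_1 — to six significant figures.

∫_10^34 x·e^(−x/15) dx evaluates to 116.343.
Endpoint term: (f(10) + f(34))/2 = (5.13417 + 3.52434)/2 = 4.32926.
Integral + boundary = 120.673.
k=1: B_{2}/(2)! × [f^{(1)}(34) − f^{(1)}(10)] = 1/12 × (-0.131299 − 0.171139) = -0.0252032.

S_1 ≈ 120.647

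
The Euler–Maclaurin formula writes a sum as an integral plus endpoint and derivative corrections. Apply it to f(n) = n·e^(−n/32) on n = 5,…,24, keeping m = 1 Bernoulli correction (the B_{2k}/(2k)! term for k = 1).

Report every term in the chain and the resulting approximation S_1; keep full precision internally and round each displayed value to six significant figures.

Integral: ∫_5^24 x·e^(−x/32) dx = 166.248.
Endpoint term: (f(5) + f(24))/2 = (4.27673 + 11.3368)/2 = 7.80676.
Running total after boundary: 174.055.
k=1: B_{2}/(2)! × [f^{(1)}(24) − f^{(1)}(5)] = 1/12 × (0.118092 − 0.721698) = -0.0503005.

S_1 ≈ 174.004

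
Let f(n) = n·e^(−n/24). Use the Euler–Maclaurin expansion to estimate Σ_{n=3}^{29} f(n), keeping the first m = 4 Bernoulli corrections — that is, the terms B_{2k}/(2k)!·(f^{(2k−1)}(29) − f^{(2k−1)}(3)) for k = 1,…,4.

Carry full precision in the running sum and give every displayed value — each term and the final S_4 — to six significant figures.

S_4 ≈ 197.504

Integral: ∫_3^29 x·e^(−x/24) dx = 191.918.
½[f(3) + f(29)] = ½[2.64749 + 8.66215] = 5.65482.
Integral + boundary = 197.573.
k=1: B_{2}/(2)! × [f^{(1)}(29) − f^{(1)}(3)] = 1/12 × (-0.0622281 − 0.772185) = -0.0695344.
Partial sum through k=1: 197.504.
k=2: B_{4}/(4)! × [f^{(3)}(29) − f^{(3)}(3)] = −1/720 × (0.000929100 − 0.00440482) = 4.82740e-06.
Partial sum through k=2: 197.504.
k=3: B_{6}/(6)! × [f^{(5)}(29) − f^{(5)}(3)] = 1/30240 × (3.41360e-06 − 1.29671e-05) = -3.15923e-10.
Partial sum through k=3: 197.504.
k=4: B_{8}/(8)! × [f^{(7)}(29) − f^{(7)}(3)] = −1/1209600 × (9.05240e-09 − 3.17482e-08) = 1.87630e-14.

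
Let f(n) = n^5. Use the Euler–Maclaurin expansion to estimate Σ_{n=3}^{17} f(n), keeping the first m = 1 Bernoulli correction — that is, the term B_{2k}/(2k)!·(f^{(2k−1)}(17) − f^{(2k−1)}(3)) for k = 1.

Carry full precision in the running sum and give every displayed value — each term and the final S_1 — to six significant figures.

Integral: ∫_3^17 x^5 dx = 4.02281e+06.
½[f(3) + f(17)] = ½[243.000 + 1.41986e+06] = 710050.
Running total after boundary: 4.73286e+06.
Correction k=1: B_{2}/2! · (f^{(1)}(17) − f^{(1)}(3)) = 1/12 · (417605 − 405.000) = 34766.7.

S_1 ≈ 4.76762e+06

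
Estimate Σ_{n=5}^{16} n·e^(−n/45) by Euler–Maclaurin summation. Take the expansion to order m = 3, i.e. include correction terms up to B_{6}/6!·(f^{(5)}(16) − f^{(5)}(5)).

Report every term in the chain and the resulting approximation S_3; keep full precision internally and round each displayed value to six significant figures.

S_3 ≈ 97.5511

∫_5^16 x·e^(−x/45) dx evaluates to 89.7364.
½[f(5) + f(16)] = ½[4.47420 + 11.2125] = 7.84337.
Running total after boundary: 97.5797.
Order-1 term: 1/12 · (0.451616 − 0.795413) = -0.0286497.
Running total after k=1: 97.5511.
Order-2 term: −1/720 · (0.000915153 − 0.00127659) = 5.01994e-07.
Running total after k=2: 97.5511.
Order-3 term: 1/30240 · (7.93721e-07 − 1.06685e-06) = -9.03219e-12.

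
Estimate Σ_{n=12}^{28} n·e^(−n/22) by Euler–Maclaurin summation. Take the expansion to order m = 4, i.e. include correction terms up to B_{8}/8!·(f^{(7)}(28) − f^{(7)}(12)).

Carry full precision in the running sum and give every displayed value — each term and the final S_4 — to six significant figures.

S_4 ≈ 132.821

Integral: ∫_12^28 x·e^(−x/22) dx = 125.451.
Boundary: ½(f(12) + f(28)) = ½(6.95494 + 7.84187) = 7.39840.
Integral + boundary = 132.850.
k=1: B_{2}/(2)! × [f^{(1)}(28) − f^{(1)}(12)] = 1/12 × (-0.0763818 − 0.263445) = -0.0283189.
After k=1: 132.821.
k=2: B_{4}/(4)! × [f^{(3)}(28) − f^{(3)}(12)] = −1/720 × (0.000999487 − 0.00293926) = 2.69413e-06.
After k=2: 132.821.
k=3: B_{6}/(6)! × [f^{(5)}(28) − f^{(5)}(12)] = 1/30240 × (4.45617e-06 − 1.10211e-05) = -2.17094e-10.
After k=3: 132.821.
k=4: B_{8}/(8)! × [f^{(7)}(28) − f^{(7)}(12)] = −1/1209600 × (1.41473e-08 − 3.29945e-08) = 1.55814e-14.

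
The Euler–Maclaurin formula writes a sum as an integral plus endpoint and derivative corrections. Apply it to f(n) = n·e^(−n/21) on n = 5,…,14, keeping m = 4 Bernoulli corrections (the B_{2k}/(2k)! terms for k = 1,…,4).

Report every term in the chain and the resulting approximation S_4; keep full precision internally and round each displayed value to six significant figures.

S_4 ≈ 58.4846

∫_5^14 x·e^(−x/21) dx evaluates to 52.9561.
Boundary: ½(f(5) + f(14)) = ½(3.94064 + 7.18784) = 5.56424.
Integral + boundary = 58.5203.
Correction k=1: B_{2}/2! · (f^{(1)}(14) − f^{(1)}(5)) = 1/12 · (0.171139 − 0.600478) = -0.0357783.
After k=1: 58.4846.
Correction k=2: B_{4}/4! · (f^{(3)}(14) − f^{(3)}(5)) = −1/720 · (0.00271649 − 0.00493590) = 3.08252e-06.
After k=2: 58.4846.
Correction k=3: B_{6}/6! · (f^{(5)}(14) − f^{(5)}(5)) = 1/30240 · (1.14397e-05 − 1.92975e-05) = -2.59846e-10.
After k=3: 58.4846.
Correction k=4: B_{8}/8! · (f^{(7)}(14) − f^{(7)}(5)) = −1/1209600 · (3.79129e-08 − 6.21369e-08) = 2.00265e-14.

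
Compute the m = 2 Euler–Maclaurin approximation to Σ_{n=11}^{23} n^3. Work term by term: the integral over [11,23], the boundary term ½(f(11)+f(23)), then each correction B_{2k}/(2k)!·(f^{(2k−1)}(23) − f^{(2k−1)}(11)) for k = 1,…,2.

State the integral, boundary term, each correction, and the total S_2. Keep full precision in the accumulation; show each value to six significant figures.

S_2 ≈ 73151.0

The integral term ∫_11^23 x^3 dx = 66300.0.
Endpoint term: (f(11) + f(23))/2 = (1331.00 + 12167.0)/2 = 6749.00.
So far: 73049.0.
k=1: B_{2}/(2)! × [f^{(1)}(23) − f^{(1)}(11)] = 1/12 × (1587.00 − 363.000) = 102.000.
After k=1: 73151.0.
k=2: B_{4}/(4)! × [f^{(3)}(23) − f^{(3)}(11)] = −1/720 × (6.00000 − 6.00000) = 0.00000.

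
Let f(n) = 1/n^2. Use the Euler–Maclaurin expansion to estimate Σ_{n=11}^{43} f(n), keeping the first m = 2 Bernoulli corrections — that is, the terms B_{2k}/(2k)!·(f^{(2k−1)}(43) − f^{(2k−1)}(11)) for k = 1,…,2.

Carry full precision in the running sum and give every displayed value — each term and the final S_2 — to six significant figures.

The integral term ∫_11^43 1/x^2 dx = 0.0676533.
Endpoint term: (f(11) + f(43))/2 = (0.00826446 + 0.000540833)/2 = 0.00440265.
Running total after boundary: 0.0720559.
Order-1 term: 1/12 · (-2.51550e-05 − (-0.00150263)) = 0.000123123.
Running total after k=1: 0.0721790.
Order-2 term: −1/720 · (-1.63256e-07 − (-0.000149021)) = -2.06747e-07.

S_2 ≈ 0.0721788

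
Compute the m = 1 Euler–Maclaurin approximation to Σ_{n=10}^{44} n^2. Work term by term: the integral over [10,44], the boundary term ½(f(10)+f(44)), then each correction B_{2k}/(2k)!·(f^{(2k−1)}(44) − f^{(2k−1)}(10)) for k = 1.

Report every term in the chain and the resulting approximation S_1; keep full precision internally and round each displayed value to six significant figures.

S_1 ≈ 29085.0

The integral term ∫_10^44 x^2 dx = 28061.3.
Endpoint term: (f(10) + f(44))/2 = (100.000 + 1936.00)/2 = 1018.00.
Integral + boundary = 29079.3.
Correction k=1: B_{2}/2! · (f^{(1)}(44) − f^{(1)}(10)) = 1/12 · (88.0000 − 20.0000) = 5.66667.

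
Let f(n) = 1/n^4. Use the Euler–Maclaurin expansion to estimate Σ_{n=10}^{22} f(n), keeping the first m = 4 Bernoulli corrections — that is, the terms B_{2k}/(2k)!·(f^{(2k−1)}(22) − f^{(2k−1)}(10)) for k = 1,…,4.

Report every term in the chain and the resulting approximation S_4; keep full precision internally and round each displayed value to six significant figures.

S_4 ≈ 0.000357415

Integral: ∫_10^22 1/x^4 dx = 0.000302029.
Boundary: ½(f(10) + f(22)) = ½(0.000100000 + 4.26883e-06) = 5.21344e-05.
Running total after boundary: 0.000354163.
k=1: B_{2}/(2)! × [f^{(1)}(22) − f^{(1)}(10)] = 1/12 × (-7.76152e-07 − (-4.00000e-05)) = 3.26865e-06.
Running total after k=1: 0.000357432.
k=2: B_{4}/(4)! × [f^{(3)}(22) − f^{(3)}(10)] = −1/720 × (-4.81086e-08 − (-1.20000e-05)) = -1.65998e-08.
Running total after k=2: 0.000357415.
k=3: B_{6}/(6)! × [f^{(5)}(22) − f^{(5)}(10)] = 1/30240 × (-5.56628e-09 − (-6.72000e-06)) = 2.22038e-10.
Running total after k=3: 0.000357415.
k=4: B_{8}/(8)! × [f^{(7)}(22) − f^{(7)}(10)] = −1/1209600 × (-1.03505e-09 − (-6.04800e-06)) = -4.99914e-12.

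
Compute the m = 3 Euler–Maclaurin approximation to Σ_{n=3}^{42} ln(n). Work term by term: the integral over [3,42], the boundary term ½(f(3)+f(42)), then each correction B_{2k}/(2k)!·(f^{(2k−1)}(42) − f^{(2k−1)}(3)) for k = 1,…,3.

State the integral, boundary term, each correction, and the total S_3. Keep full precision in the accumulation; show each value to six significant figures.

S_3 ≈ 117.079

Integral: ∫_3^42 ln(x) dx = 114.686.
Boundary: ½(f(3) + f(42)) = ½(1.09861 + 3.73767) = 2.41814.
Running total after boundary: 117.104.
Correction k=1: B_{2}/2! · (f^{(1)}(42) − f^{(1)}(3)) = 1/12 · (0.0238095 − 0.333333) = -0.0257937.
After k=1: 117.079.
Correction k=2: B_{4}/4! · (f^{(3)}(42) − f^{(3)}(3)) = −1/720 · (2.69949e-05 − 0.0740741) = 0.000102843.
After k=2: 117.079.
Correction k=3: B_{6}/6! · (f^{(5)}(42) − f^{(5)}(3)) = 1/30240 · (1.83639e-07 − 0.0987654) = -3.26605e-06.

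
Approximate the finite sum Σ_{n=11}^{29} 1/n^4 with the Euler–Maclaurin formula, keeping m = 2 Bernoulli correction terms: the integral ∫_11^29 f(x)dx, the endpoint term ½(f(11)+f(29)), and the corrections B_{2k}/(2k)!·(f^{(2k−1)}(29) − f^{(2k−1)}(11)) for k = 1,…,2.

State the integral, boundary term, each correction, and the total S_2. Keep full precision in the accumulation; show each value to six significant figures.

∫_11^29 1/x^4 dx evaluates to 0.000236771.
Endpoint term: (f(11) + f(29))/2 = (6.83013e-05 + 1.41387e-06)/2 = 3.48576e-05.
Running total after boundary: 0.000271629.
k=1: B_{2}/(2)! × [f^{(1)}(29) − f^{(1)}(11)] = 1/12 × (-1.95016e-07 − (-2.48369e-05)) = 2.05349e-06.
Running total after k=1: 0.000273682.
k=2: B_{4}/(4)! × [f^{(3)}(29) − f^{(3)}(11)] = −1/720 × (-6.95657e-09 − (-6.15790e-06)) = -8.54297e-09.

S_2 ≈ 0.000273673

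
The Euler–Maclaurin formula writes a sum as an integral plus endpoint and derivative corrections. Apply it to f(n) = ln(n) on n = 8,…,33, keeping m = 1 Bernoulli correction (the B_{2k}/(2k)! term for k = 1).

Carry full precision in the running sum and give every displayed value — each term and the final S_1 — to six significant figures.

∫_8^33 ln(x) dx evaluates to 73.7492.
Endpoint term: (f(8) + f(33))/2 = (2.07944 + 3.49651)/2 = 2.78797.
Running total after boundary: 76.5372.
Correction k=1: B_{2}/2! · (f^{(1)}(33) − f^{(1)}(8)) = 1/12 · (0.0303030 − 0.125000) = -0.00789141.

S_1 ≈ 76.5293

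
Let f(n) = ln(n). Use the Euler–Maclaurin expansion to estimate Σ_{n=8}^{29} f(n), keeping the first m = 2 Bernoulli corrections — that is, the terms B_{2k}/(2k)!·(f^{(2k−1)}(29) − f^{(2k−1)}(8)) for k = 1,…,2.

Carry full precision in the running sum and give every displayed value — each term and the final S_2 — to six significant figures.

The integral term ∫_8^29 ln(x) dx = 60.0160.
Boundary: ½(f(8) + f(29)) = ½(2.07944 + 3.36730) = 2.72337.
So far: 62.7394.
Order-1 term: 1/12 · (0.0344828 − 0.125000) = -0.00754310.
Running total after k=1: 62.7319.
Order-2 term: −1/720 · (8.20042e-05 − 0.00390625) = 5.31145e-06.

S_2 ≈ 62.7319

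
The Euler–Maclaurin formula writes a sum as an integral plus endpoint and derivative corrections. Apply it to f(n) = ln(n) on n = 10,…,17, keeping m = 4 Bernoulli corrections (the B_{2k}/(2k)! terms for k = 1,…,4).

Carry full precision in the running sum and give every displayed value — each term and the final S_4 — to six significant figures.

S_4 ≈ 20.7032

∫_10^17 ln(x) dx evaluates to 18.1388.
Boundary: ½(f(10) + f(17)) = ½(2.30259 + 2.83321) = 2.56790.
Integral + boundary = 20.7067.
k=1: B_{2}/(2)! × [f^{(1)}(17) − f^{(1)}(10)] = 1/12 × (0.0588235 − 0.100000) = -0.00343137.
After k=1: 20.7032.
k=2: B_{4}/(4)! × [f^{(3)}(17) − f^{(3)}(10)] = −1/720 × (0.000407083 − 0.00200000) = 2.21238e-06.
After k=2: 20.7032.
k=3: B_{6}/(6)! × [f^{(5)}(17) − f^{(5)}(10)] = 1/30240 × (1.69031e-05 − 0.000240000) = -7.37754e-09.
After k=3: 20.7032.
k=4: B_{8}/(8)! × [f^{(7)}(17) − f^{(7)}(10)] = −1/1209600 × (1.75465e-06 − 7.20000e-05) = 5.80732e-11.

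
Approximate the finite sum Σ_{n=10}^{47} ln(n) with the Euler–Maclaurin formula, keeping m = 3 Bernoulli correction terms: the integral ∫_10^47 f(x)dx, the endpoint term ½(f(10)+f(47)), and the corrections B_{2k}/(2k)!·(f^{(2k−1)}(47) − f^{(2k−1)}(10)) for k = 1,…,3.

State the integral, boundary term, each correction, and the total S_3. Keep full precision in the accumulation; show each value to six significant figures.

The integral term ∫_10^47 ln(x) dx = 120.931.
Boundary: ½(f(10) + f(47)) = ½(2.30259 + 3.85015) = 3.07637.
Integral + boundary = 124.007.
Order-1 term: 1/12 · (0.0212766 − 0.100000) = -0.00656028.
Running total after k=1: 124.001.
Order-2 term: −1/720 · (1.92636e-05 − 0.00200000) = 2.75102e-06.
Running total after k=2: 124.001.
Order-3 term: 1/30240 · (1.04646e-07 − 0.000240000) = -7.93305e-09.

S_3 ≈ 124.001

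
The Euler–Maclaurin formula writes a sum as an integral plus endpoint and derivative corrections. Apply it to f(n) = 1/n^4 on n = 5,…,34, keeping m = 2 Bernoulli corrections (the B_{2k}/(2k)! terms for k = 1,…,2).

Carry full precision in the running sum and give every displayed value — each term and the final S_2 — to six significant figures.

S_2 ≈ 0.00356309

Integral: ∫_5^34 1/x^4 dx = 0.00265819.
Endpoint term: (f(5) + f(34))/2 = (0.00160000 + 7.48315e-07)/2 = 0.000800374.
Running total after boundary: 0.00345856.
Correction k=1: B_{2}/2! · (f^{(1)}(34) − f^{(1)}(5)) = 1/12 · (-8.80370e-08 − (-0.00128000)) = 0.000106659.
Running total after k=1: 0.00356522.
Correction k=2: B_{4}/4! · (f^{(3)}(34) − f^{(3)}(5)) = −1/720 · (-2.28470e-09 − (-0.00153600)) = -2.13333e-06.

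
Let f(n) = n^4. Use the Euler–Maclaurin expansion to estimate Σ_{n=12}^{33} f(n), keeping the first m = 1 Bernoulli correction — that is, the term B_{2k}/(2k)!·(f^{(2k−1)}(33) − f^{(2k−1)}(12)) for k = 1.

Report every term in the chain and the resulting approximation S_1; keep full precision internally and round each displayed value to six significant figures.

S_1 ≈ 8.39204e+06

Integral: ∫_12^33 x^4 dx = 7.77731e+06.
Boundary: ½(f(12) + f(33)) = ½(20736.0 + 1.18592e+06) = 603328.
Integral + boundary = 8.38064e+06.
Order-1 term: 1/12 · (143748 − 6912.00) = 11403.0.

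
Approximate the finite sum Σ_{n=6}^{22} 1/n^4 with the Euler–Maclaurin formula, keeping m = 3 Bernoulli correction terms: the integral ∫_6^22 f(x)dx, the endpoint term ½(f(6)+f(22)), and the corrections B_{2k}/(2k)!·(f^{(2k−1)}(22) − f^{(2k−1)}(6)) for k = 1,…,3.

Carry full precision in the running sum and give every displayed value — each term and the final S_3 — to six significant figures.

The integral term ∫_6^22 1/x^4 dx = 0.00151191.
½[f(6) + f(22)] = ½[0.000771605 + 4.26883e-06] = 0.000387937.
Running total after boundary: 0.00189984.
k=1: B_{2}/(2)! × [f^{(1)}(22) − f^{(1)}(6)] = 1/12 × (-7.76152e-07 − (-0.000514403)) = 4.28023e-05.
Running total after k=1: 0.00194264.
k=2: B_{4}/(4)! × [f^{(3)}(22) − f^{(3)}(6)] = −1/720 × (-4.81086e-08 − (-0.000428669)) = -5.95307e-07.
Running total after k=2: 0.00194205.
k=3: B_{6}/(6)! × [f^{(5)}(22) − f^{(5)}(6)] = 1/30240 × (-5.56628e-09 − (-0.000666819)) = 2.20507e-08.

S_3 ≈ 0.00194207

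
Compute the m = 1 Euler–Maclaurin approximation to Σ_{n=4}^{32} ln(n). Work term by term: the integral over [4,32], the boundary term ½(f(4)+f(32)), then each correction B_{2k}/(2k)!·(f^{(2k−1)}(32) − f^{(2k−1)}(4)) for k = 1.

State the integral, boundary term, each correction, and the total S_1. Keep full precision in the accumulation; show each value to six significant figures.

S_1 ≈ 79.7662

Integral: ∫_4^32 ln(x) dx = 77.3584.
Boundary: ½(f(4) + f(32)) = ½(1.38629 + 3.46574) = 2.42602.
Running total after boundary: 79.7844.
k=1: B_{2}/(2)! × [f^{(1)}(32) − f^{(1)}(4)] = 1/12 × (0.0312500 − 0.250000) = -0.0182292.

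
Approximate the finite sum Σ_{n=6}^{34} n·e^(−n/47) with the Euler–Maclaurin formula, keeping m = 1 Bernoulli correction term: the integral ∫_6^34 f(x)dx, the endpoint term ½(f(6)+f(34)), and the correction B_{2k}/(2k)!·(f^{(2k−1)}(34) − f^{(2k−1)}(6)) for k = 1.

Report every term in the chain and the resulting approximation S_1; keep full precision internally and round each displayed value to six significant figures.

S_1 ≈ 356.527

Integral: ∫_6^34 x·e^(−x/47) dx = 345.693.
Endpoint term: (f(6) + f(34))/2 = (5.28092 + 16.4933)/2 = 10.8871.
Running total after boundary: 356.580.
Correction k=1: B_{2}/2! · (f^{(1)}(34) − f^{(1)}(6)) = 1/12 · (0.134176 − 0.767793) = -0.0528014.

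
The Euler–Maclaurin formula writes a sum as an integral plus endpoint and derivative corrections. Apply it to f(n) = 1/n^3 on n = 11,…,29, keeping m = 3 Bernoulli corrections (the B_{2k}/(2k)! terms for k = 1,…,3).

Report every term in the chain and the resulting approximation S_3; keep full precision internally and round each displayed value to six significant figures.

S_3 ≈ 0.00395053

The integral term ∫_11^29 1/x^3 dx = 0.00353770.
Boundary: ½(f(11) + f(29)) = ½(0.000751315 + 4.10021e-05) = 0.000396158.
Running total after boundary: 0.00393386.
Order-1 term: 1/12 · (-4.24160e-06 − (-0.000204904)) = 1.67219e-05.
Partial sum through k=1: 0.00395058.
Order-2 term: −1/720 · (-1.00870e-07 − (-3.38684e-05)) = -4.68994e-08.
Partial sum through k=2: 0.00395053.
Order-3 term: 1/30240 · (-5.03752e-09 − (-1.17560e-05)) = 3.88590e-10.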